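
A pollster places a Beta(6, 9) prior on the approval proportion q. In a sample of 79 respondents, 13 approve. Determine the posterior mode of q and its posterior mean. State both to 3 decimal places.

MAP = 0.196; posterior mean = 0.202

Posterior: Beta(6+13, 9+66) = Beta(19, 75).
Mode = (19−1)/(19+75−2) = 18/92 = 0.196.
Mean = 19/(19+75) = 19/94 = 0.202.
Mean > mode: the posterior has a right tail.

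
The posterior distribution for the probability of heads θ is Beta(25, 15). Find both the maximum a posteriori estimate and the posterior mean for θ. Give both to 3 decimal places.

Mode = (25−1)/(25+15−2) = 24/38 = 0.632.
Mean = 25/(25+15) = 25/40 = 0.625.
The mean is pulled below the mode by the posterior's left skew.

MAP = 0.632, posterior mean = 0.625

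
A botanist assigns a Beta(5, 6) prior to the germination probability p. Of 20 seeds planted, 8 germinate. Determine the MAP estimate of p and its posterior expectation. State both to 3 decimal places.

Posterior: Beta(5+8, 6+12) = Beta(13, 18).
Mode = (13−1)/(13+18−2) = 12/29 = 0.414.
Mean = 13/(13+18) = 13/31 = 0.419.

p_MAP = 0.414, E[p|data] = 0.419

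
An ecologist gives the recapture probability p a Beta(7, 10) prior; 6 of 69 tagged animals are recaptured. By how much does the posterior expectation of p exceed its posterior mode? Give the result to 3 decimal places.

0.008

Posterior: Beta(7+6, 10+63) = Beta(13, 73).
Mode = (13−1)/(13+73−2) = 12/84 = 0.143.
Mean = 13/(13+73) = 13/86 = 0.151.
Difference = 0.151 − 0.143 = 0.008.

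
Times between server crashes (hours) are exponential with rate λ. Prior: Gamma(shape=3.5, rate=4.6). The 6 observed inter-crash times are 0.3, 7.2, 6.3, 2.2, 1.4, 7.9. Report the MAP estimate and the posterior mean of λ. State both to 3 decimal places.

Σ times = 25.3. Posterior: Gamma(shape = 3.5+6 = 9.5, rate = 4.6+25.3 = 29.9).
Mode = (α−1)/β = 8.5/29.9 = 0.284.
Mean = α/β = 9.5/29.9 = 0.318.

λ_MAP = 0.284, E[λ|data] = 0.318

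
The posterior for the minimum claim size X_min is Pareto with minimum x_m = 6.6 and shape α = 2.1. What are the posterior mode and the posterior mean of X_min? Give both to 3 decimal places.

The Pareto density is strictly decreasing on [x_m, ∞), so the mode is x_m = 6.600.
Mean = α·x_m/(α−1) = 2.1·6.6/1.1 = 12.600.
Right-skewed posterior ⇒ mode < mean.

MAP = 6.600, posterior mean = 12.600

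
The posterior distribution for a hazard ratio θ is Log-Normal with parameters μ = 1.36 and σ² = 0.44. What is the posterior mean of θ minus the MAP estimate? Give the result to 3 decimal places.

Mode = exp(μ − σ²) = exp(0.92) = 2.509.
Mean = exp(μ + σ²/2) = exp(1.580) = 4.855.
Difference = 4.855 − 2.509 = 2.346.
Right-skewed posterior ⇒ mode < mean.

2.346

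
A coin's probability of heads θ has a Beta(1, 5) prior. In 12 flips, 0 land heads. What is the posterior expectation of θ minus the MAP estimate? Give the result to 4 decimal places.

0.0556

Posterior: Beta(1+0, 5+12) = Beta(1, 17).
Since α = 1 ≤ 1 and β > 1, the Beta density is monotone decreasing on [0,1]; the mode is at 0.
Mean = 1/(1+17) = 0.0556.
Difference = 0.0556 − 0.0000 = 0.0556.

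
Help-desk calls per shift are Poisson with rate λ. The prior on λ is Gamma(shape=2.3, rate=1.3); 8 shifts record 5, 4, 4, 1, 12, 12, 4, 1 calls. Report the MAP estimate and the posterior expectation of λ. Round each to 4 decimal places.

Σ counts = 43. Posterior: Gamma(shape = 2.3+43 = 45.3, rate = 1.3+8 = 9.3).
Mode = (α−1)/β = 44.3/9.3 = 4.7634.
Mean = α/β = 45.3/9.3 = 4.8710.
The mean is pulled above the mode by the posterior's right skew.

MAP = 4.7634, posterior mean = 4.8710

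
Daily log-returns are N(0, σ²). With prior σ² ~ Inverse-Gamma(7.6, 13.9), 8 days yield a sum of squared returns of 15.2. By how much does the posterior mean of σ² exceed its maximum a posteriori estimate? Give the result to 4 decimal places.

0.3220

Posterior: Inverse-Gamma(shape = 7.6+8/2 = 11.6, scale = 13.9+15.2/2 = 21.5).
Mode = β/(α+1) = 21.5/12.6 = 1.7063.
Mean = β/(α−1) = 21.5/10.6 = 2.0283.
Difference = 2.0283 − 1.7063 = 0.3220.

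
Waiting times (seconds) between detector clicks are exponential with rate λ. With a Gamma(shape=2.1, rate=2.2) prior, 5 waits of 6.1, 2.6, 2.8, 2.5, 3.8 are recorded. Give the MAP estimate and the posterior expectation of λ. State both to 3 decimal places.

MAP: 0.305. Posterior mean: 0.355.

Σ times = 17.8. Posterior: Gamma(shape = 2.1+5 = 7.1, rate = 2.2+17.8 = 20.0).
Mode = (α−1)/β = 6.1/20.0 = 0.305.
Mean = α/β = 7.1/20.0 = 0.355.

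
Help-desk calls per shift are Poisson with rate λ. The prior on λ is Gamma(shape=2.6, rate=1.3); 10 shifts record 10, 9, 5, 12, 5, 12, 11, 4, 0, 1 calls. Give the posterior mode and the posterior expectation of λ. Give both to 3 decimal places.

MAP = 6.248, posterior mean = 6.336

Σ counts = 69. Posterior: Gamma(shape = 2.6+69 = 71.6, rate = 1.3+10 = 11.3).
Mode = (α−1)/β = 70.6/11.3 = 6.248.
Mean = α/β = 71.6/11.3 = 6.336.
The mean is pulled above the mode by the posterior's right skew.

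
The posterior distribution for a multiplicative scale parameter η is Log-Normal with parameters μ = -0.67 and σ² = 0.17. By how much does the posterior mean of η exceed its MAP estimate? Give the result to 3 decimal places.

Mode = exp(μ − σ²) = exp(-0.84) = 0.432.
Mean = exp(μ + σ²/2) = exp(-0.585) = 0.557.
Difference = 0.557 − 0.432 = 0.125.

0.125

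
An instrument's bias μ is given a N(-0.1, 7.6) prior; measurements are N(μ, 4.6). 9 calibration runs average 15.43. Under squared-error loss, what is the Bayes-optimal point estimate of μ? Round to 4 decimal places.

Posterior for μ is Normal. Precision-weighted mean: (1/7.6·-0.1 + 9/4.6·15.43) / (1/7.6 + 9/4.6) = 14.4514.
A Normal posterior is symmetric, so mode = mean.
Squared-error loss ⇒ the optimal estimator is the posterior mean.

14.4514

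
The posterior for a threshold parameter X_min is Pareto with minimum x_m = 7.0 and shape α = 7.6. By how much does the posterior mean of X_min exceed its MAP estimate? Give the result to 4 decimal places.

1.0606

The Pareto density is strictly decreasing on [x_m, ∞), so the mode is x_m = 7.0000.
Mean = α·x_m/(α−1) = 7.6·7.0/6.6 = 8.0606.
Difference = 8.0606 − 7.0000 = 1.0606.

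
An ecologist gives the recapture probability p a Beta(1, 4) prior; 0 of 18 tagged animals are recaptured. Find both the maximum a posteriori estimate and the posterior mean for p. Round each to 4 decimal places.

MAP = 0.0000; posterior mean = 0.0435

Posterior: Beta(1+0, 4+18) = Beta(1, 22).
Since α = 1 ≤ 1 and β > 1, the Beta density is monotone decreasing on [0,1]; the mode is at 0.
Mean = 1/(1+22) = 0.0435.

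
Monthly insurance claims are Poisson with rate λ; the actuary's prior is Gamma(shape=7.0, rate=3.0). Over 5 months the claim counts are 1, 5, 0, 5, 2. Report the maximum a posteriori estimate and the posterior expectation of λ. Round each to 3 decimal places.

MAP: 2.375. Posterior mean: 2.500.

Σ counts = 13. Posterior: Gamma(shape = 7.0+13 = 20.0, rate = 3.0+5 = 8.0).
Mode = (α−1)/β = 19.0/8.0 = 2.375.
Mean = α/β = 20.0/8.0 = 2.500.
Mean > mode: the posterior has a right tail.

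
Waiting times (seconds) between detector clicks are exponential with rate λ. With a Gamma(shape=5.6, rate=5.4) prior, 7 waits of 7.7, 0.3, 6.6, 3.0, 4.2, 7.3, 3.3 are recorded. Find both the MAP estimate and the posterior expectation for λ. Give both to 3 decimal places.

MAP = 0.307, posterior mean = 0.333

Σ times = 32.4. Posterior: Gamma(shape = 5.6+7 = 12.6, rate = 5.4+32.4 = 37.8).
Mode = (α−1)/β = 11.6/37.8 = 0.307.
Mean = α/β = 12.6/37.8 = 0.333.
The posterior is right-skewed, so the mean exceeds the mode.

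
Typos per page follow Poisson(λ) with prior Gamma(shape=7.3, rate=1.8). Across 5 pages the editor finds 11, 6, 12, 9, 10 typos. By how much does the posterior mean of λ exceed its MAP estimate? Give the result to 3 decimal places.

Σ counts = 48. Posterior: Gamma(shape = 7.3+48 = 55.3, rate = 1.8+5 = 6.8).
Mode = (α−1)/β = 54.3/6.8 = 7.985.
Mean = α/β = 55.3/6.8 = 8.132.
Difference = 8.132 − 7.985 = 0.147.

0.147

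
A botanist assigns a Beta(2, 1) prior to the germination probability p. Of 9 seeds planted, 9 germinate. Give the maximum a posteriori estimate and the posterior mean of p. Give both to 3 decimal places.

Posterior: Beta(2+9, 1+0) = Beta(11, 1).
Since β = 1 ≤ 1 and α > 1, the Beta density is monotone increasing on [0,1]; the mode is at 1.
Mean = 11/(11+1) = 0.917.
The posterior is left-skewed, so the mode exceeds the mean.

maximum a posteriori estimate = 1.000, posterior mean = 0.917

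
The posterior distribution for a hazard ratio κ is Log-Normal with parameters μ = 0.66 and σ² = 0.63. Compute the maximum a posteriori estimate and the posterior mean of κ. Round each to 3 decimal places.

maximum a posteriori estimate = 1.030, posterior mean = 2.651

Mode = exp(μ − σ²) = exp(0.03) = 1.030.
Mean = exp(μ + σ²/2) = exp(0.975) = 2.651.
Mean > mode: the posterior has a right tail.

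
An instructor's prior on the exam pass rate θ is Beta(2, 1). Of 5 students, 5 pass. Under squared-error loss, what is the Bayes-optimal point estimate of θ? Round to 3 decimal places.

Posterior: Beta(2+5, 1+0) = Beta(7, 1).
Since β = 1 ≤ 1 and α > 1, the Beta density is monotone increasing on [0,1]; the mode is at 1.
Mean = 7/(7+1) = 0.875.
Squared-error loss ⇒ the optimal estimator is the posterior mean.

0.875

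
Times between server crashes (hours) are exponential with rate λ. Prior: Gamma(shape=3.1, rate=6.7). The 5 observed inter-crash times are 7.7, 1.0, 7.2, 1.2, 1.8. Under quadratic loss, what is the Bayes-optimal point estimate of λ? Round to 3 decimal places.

Σ times = 18.9. Posterior: Gamma(shape = 3.1+5 = 8.1, rate = 6.7+18.9 = 25.6).
Mode = (α−1)/β = 7.1/25.6 = 0.277.
Mean = α/β = 8.1/25.6 = 0.316.
Quadratic loss ⇒ the optimal estimator is the posterior mean.

0.316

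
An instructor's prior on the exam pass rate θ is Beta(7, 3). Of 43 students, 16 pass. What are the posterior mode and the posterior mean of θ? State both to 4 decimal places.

MAP = 0.4314, posterior mean = 0.4340

Posterior: Beta(7+16, 3+27) = Beta(23, 30).
Mode = (23−1)/(23+30−2) = 22/51 = 0.4314.
Mean = 23/(23+30) = 23/53 = 0.4340.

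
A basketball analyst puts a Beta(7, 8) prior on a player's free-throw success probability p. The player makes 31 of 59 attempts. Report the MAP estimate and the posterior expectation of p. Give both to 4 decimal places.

MAP = 0.5139; posterior mean = 0.5135

Posterior: Beta(7+31, 8+28) = Beta(38, 36).
Mode = (38−1)/(38+36−2) = 37/72 = 0.5139.
Mean = 38/(38+36) = 38/74 = 0.5135.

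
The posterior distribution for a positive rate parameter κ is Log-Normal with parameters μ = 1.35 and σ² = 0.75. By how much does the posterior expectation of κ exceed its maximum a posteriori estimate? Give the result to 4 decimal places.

Mode = exp(μ − σ²) = exp(0.60) = 1.8221.
Mean = exp(μ + σ²/2) = exp(1.725) = 5.6125.
Difference = 5.6125 − 1.8221 = 3.7904.

3.7904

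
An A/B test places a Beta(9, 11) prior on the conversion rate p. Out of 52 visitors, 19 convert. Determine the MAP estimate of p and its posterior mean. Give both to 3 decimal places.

MAP = 0.386, posterior mean = 0.389

Posterior: Beta(9+19, 11+33) = Beta(28, 44).
Mode = (28−1)/(28+44−2) = 27/70 = 0.386.
Mean = 28/(28+44) = 28/72 = 0.389.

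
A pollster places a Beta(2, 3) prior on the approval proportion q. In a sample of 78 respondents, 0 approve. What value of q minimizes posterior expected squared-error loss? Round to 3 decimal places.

0.024

Posterior: Beta(2+0, 3+78) = Beta(2, 81).
Mode = (2−1)/(2+81−2) = 1/81 = 0.012.
Mean = 2/(2+81) = 2/83 = 0.024.
Squared-error loss ⇒ the optimal estimator is the posterior mean.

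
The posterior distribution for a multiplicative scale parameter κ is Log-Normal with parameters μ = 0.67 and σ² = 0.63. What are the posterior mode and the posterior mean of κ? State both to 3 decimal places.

Mode = exp(μ − σ²) = exp(0.04) = 1.041.
Mean = exp(μ + σ²/2) = exp(0.985) = 2.678.
The mean is pulled above the mode by the posterior's right skew.

MAP: 1.041. Posterior mean: 2.678.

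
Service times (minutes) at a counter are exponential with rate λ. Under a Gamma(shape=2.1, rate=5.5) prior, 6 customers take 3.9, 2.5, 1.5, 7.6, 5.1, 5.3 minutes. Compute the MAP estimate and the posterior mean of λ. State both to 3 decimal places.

λ_MAP = 0.226, E[λ|data] = 0.258

Σ times = 25.9. Posterior: Gamma(shape = 2.1+6 = 8.1, rate = 5.5+25.9 = 31.4).
Mode = (α−1)/β = 7.1/31.4 = 0.226.
Mean = α/β = 8.1/31.4 = 0.258.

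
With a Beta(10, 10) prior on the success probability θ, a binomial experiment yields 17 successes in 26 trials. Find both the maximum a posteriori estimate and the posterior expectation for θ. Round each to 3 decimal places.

Posterior: Beta(10+17, 10+9) = Beta(27, 19).
Mode = (27−1)/(27+19−2) = 26/44 = 0.591.
Mean = 27/(27+19) = 27/46 = 0.587.
The posterior is left-skewed, so the mode exceeds the mean.

MAP = 0.591; posterior mean = 0.587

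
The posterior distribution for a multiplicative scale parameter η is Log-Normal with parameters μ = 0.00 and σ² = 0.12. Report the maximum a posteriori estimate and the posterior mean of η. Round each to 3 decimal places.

MAP: 0.887. Posterior mean: 1.062.

Mode = exp(μ − σ²) = exp(-0.12) = 0.887.
Mean = exp(μ + σ²/2) = exp(0.060) = 1.062.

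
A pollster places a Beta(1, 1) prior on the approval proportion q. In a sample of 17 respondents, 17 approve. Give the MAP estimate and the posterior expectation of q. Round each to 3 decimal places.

MAP = 1.000, posterior mean = 0.947

Posterior: Beta(1+17, 1+0) = Beta(18, 1).
Since β = 1 ≤ 1 and α > 1, the Beta density is monotone increasing on [0,1]; the mode is at 1.
Mean = 18/(18+1) = 0.947.
Mode > mean: the posterior has a left tail.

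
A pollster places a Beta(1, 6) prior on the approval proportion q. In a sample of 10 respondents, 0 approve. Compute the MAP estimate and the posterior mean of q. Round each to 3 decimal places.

MAP = 0.000, posterior mean = 0.059

Posterior: Beta(1+0, 6+10) = Beta(1, 16).
Since α = 1 ≤ 1 and β > 1, the Beta density is monotone decreasing on [0,1]; the mode is at 0.
Mean = 1/(1+16) = 0.059.
Right-skewed posterior ⇒ mode < mean.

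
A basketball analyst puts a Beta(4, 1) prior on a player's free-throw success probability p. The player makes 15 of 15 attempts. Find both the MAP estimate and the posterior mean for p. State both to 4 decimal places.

p_MAP = 1.0000, E[p|data] = 0.9500

Posterior: Beta(4+15, 1+0) = Beta(19, 1).
Since β = 1 ≤ 1 and α > 1, the Beta density is monotone increasing on [0,1]; the mode is at 1.
Mean = 19/(19+1) = 0.9500.
Mode > mean: the posterior has a left tail.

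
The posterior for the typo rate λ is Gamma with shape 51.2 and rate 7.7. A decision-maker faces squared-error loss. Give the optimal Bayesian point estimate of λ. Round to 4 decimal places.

6.6494

Mode = (α−1)/β = 50.2/7.7 = 6.5195.
Mean = α/β = 51.2/7.7 = 6.6494.
Squared-error loss ⇒ the optimal estimator is the posterior mean.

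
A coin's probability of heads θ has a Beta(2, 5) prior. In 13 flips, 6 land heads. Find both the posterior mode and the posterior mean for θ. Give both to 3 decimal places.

posterior mode = 0.389, posterior mean = 0.400

Posterior: Beta(2+6, 5+7) = Beta(8, 12).
Mode = (8−1)/(8+12−2) = 7/18 = 0.389.
Mean = 8/(8+12) = 8/20 = 0.400.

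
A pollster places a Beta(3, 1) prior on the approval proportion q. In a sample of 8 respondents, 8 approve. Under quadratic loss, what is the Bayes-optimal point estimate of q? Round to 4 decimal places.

Posterior: Beta(3+8, 1+0) = Beta(11, 1).
Since β = 1 ≤ 1 and α > 1, the Beta density is monotone increasing on [0,1]; the mode is at 1.
Mean = 11/(11+1) = 0.9167.
Quadratic loss ⇒ the optimal estimator is the posterior mean.

0.9167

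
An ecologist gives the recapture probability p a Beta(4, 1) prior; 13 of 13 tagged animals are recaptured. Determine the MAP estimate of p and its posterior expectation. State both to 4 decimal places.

MAP: 1.0000. Posterior mean: 0.9444.

Posterior: Beta(4+13, 1+0) = Beta(17, 1).
Since β = 1 ≤ 1 and α > 1, the Beta density is monotone increasing on [0,1]; the mode is at 1.
Mean = 17/(17+1) = 0.9444.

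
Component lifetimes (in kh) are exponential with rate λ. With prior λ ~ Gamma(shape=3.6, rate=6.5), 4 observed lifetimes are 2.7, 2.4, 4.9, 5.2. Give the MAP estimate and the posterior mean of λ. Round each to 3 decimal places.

Σ times = 15.2. Posterior: Gamma(shape = 3.6+4 = 7.6, rate = 6.5+15.2 = 21.7).
Mode = (α−1)/β = 6.6/21.7 = 0.304.
Mean = α/β = 7.6/21.7 = 0.350.

MAP: 0.304. Posterior mean: 0.350.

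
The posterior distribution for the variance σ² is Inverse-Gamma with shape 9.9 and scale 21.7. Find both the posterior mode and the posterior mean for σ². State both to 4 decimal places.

MAP: 1.9908. Posterior mean: 2.4382.

Mode = β/(α+1) = 21.7/10.9 = 1.9908.
Mean = β/(α−1) = 21.7/8.9 = 2.4382.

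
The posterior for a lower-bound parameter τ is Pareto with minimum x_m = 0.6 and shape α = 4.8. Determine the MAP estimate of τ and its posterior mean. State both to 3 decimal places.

The Pareto density is strictly decreasing on [x_m, ∞), so the mode is x_m = 0.600.
Mean = α·x_m/(α−1) = 4.8·0.6/3.8 = 0.758.
The mean is pulled above the mode by the posterior's right skew.

τ_MAP = 0.600, E[τ|data] = 0.758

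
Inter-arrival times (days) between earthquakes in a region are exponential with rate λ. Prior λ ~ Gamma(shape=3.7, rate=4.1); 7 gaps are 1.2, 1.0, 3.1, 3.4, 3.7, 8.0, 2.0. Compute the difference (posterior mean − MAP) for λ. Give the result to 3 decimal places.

0.038

Σ times = 22.4. Posterior: Gamma(shape = 3.7+7 = 10.7, rate = 4.1+22.4 = 26.5).
Mode = (α−1)/β = 9.7/26.5 = 0.366.
Mean = α/β = 10.7/26.5 = 0.404.
Difference = 0.404 − 0.366 = 0.038.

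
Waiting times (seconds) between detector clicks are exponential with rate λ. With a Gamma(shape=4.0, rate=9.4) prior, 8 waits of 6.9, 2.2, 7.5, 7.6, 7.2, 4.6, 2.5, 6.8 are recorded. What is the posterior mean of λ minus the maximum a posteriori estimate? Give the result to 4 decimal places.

Σ times = 45.3. Posterior: Gamma(shape = 4.0+8 = 12.0, rate = 9.4+45.3 = 54.7).
Mode = (α−1)/β = 11.0/54.7 = 0.2011.
Mean = α/β = 12.0/54.7 = 0.2194.
Difference = 0.2194 − 0.2011 = 0.0183.

0.0183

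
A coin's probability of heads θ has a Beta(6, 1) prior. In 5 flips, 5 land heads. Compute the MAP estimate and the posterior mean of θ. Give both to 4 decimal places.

MAP: 1.0000. Posterior mean: 0.9167.

Posterior: Beta(6+5, 1+0) = Beta(11, 1).
Since β = 1 ≤ 1 and α > 1, the Beta density is monotone increasing on [0,1]; the mode is at 1.
Mean = 11/(11+1) = 0.9167.
Mode > mean: the posterior has a left tail.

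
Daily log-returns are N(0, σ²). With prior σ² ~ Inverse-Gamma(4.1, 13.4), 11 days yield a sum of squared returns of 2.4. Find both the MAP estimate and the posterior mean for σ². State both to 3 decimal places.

Posterior: Inverse-Gamma(shape = 4.1+11/2 = 9.6, scale = 13.4+2.4/2 = 14.6).
Mode = β/(α+1) = 14.6/10.6 = 1.377.
Mean = β/(α−1) = 14.6/8.6 = 1.698.
The mean is pulled above the mode by the posterior's right skew.

MAP estimate = 1.377, posterior mean = 1.698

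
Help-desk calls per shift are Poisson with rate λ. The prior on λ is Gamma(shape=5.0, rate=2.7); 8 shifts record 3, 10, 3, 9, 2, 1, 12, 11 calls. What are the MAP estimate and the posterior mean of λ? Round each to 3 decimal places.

Σ counts = 51. Posterior: Gamma(shape = 5.0+51 = 56.0, rate = 2.7+8 = 10.7).
Mode = (α−1)/β = 55.0/10.7 = 5.140.
Mean = α/β = 56.0/10.7 = 5.234.

MAP = 5.140; posterior mean = 5.234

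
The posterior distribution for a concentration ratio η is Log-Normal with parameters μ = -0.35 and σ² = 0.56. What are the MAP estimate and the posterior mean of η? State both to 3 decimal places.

MAP: 0.403. Posterior mean: 0.932.

Mode = exp(μ − σ²) = exp(-0.91) = 0.403.
Mean = exp(μ + σ²/2) = exp(-0.070) = 0.932.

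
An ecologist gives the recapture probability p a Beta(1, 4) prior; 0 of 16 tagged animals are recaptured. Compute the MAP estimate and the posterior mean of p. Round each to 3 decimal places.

Posterior: Beta(1+0, 4+16) = Beta(1, 20).
Since α = 1 ≤ 1 and β > 1, the Beta density is monotone decreasing on [0,1]; the mode is at 0.
Mean = 1/(1+20) = 0.048.

MAP estimate = 0.000, posterior mean = 0.048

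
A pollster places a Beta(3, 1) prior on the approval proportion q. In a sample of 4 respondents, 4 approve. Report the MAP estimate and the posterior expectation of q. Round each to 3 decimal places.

Posterior: Beta(3+4, 1+0) = Beta(7, 1).
Since β = 1 ≤ 1 and α > 1, the Beta density is monotone increasing on [0,1]; the mode is at 1.
Mean = 7/(7+1) = 0.875.

MAP = 1.000; posterior mean = 0.875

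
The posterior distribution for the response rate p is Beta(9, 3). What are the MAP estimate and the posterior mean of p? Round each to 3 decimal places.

MAP estimate = 0.800, posterior mean = 0.750

Mode = (9−1)/(9+3−2) = 8/10 = 0.800.
Mean = 9/(9+3) = 9/12 = 0.750.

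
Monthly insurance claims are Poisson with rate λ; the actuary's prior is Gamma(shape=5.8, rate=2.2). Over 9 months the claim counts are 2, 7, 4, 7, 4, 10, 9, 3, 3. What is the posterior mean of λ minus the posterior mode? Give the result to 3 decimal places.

0.089

Σ counts = 49. Posterior: Gamma(shape = 5.8+49 = 54.8, rate = 2.2+9 = 11.2).
Mode = (α−1)/β = 53.8/11.2 = 4.804.
Mean = α/β = 54.8/11.2 = 4.893.
Difference = 4.893 − 4.804 = 0.089.
The mean is pulled above the mode by the posterior's right skew.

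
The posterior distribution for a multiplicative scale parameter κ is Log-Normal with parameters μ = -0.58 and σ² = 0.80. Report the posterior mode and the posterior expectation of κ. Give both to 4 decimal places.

Mode = exp(μ − σ²) = exp(-1.38) = 0.2516.
Mean = exp(μ + σ²/2) = exp(-0.180) = 0.8353.
Mean > mode: the posterior has a right tail.

posterior mode = 0.2516, posterior expectation = 0.8353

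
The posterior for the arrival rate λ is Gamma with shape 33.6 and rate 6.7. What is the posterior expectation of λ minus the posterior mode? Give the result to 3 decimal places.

0.149

Mode = (α−1)/β = 32.6/6.7 = 4.866.
Mean = α/β = 33.6/6.7 = 5.015.
Difference = 5.015 − 4.866 = 0.149.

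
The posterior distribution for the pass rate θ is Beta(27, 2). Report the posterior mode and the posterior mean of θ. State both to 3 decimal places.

posterior mode = 0.963, posterior mean = 0.931

Mode = (27−1)/(27+2−2) = 26/27 = 0.963.
Mean = 27/(27+2) = 27/29 = 0.931.
The posterior is left-skewed, so the mode exceeds the mean.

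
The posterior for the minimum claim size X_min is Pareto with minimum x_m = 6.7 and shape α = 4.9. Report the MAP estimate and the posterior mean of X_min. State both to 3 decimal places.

MAP = 6.700, posterior mean = 8.418

The Pareto density is strictly decreasing on [x_m, ∞), so the mode is x_m = 6.700.
Mean = α·x_m/(α−1) = 4.9·6.7/3.9 = 8.418.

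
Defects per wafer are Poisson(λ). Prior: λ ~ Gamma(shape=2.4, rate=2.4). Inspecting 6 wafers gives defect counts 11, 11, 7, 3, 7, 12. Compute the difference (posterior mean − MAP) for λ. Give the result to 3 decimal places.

Σ counts = 51. Posterior: Gamma(shape = 2.4+51 = 53.4, rate = 2.4+6 = 8.4).
Mode = (α−1)/β = 52.4/8.4 = 6.238.
Mean = α/β = 53.4/8.4 = 6.357.
Difference = 6.357 − 6.238 = 0.119.

0.119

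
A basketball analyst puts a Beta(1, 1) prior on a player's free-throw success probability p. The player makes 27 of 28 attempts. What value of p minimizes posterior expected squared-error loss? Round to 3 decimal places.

0.933

Posterior: Beta(1+27, 1+1) = Beta(28, 2).
Mode = (28−1)/(28+2−2) = 27/28 = 0.964.
Mean = 28/(28+2) = 28/30 = 0.933.
Squared-error loss ⇒ the optimal estimator is the posterior mean.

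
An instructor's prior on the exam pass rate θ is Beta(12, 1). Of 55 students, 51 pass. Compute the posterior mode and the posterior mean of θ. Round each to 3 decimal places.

Posterior: Beta(12+51, 1+4) = Beta(63, 5).
Mode = (63−1)/(63+5−2) = 62/66 = 0.939.
Mean = 63/(63+5) = 63/68 = 0.926.

MAP = 0.939, posterior mean = 0.926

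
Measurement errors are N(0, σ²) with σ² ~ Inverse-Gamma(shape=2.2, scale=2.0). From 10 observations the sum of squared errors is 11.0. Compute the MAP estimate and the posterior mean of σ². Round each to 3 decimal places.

Posterior: Inverse-Gamma(shape = 2.2+10/2 = 7.2, scale = 2.0+11.0/2 = 7.5).
Mode = β/(α+1) = 7.5/8.2 = 0.915.
Mean = β/(α−1) = 7.5/6.2 = 1.210.
The mean is pulled above the mode by the posterior's right skew.

σ²_MAP = 0.915, E[σ²|data] = 1.210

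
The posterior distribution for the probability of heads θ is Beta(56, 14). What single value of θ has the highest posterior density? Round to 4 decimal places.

Mode = (56−1)/(56+14−2) = 55/68 = 0.8088.
Mean = 56/(56+14) = 56/70 = 0.8000.
This is the posterior mode — the MAP estimate.

0.8088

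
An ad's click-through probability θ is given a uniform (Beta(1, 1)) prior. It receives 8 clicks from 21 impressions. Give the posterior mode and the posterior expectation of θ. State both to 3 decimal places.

θ_MAP = 0.381, E[θ|data] = 0.391

Posterior: Beta(1+8, 1+13) = Beta(9, 14).
Mode = (9−1)/(9+14−2) = 8/21 = 0.381.
With a flat prior the MAP equals the MLE, 8/21.
Mean = 9/(9+14) = 9/23 = 0.391.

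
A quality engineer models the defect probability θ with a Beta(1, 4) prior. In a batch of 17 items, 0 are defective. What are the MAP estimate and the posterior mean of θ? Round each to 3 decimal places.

MAP estimate = 0.000, posterior mean = 0.045

Posterior: Beta(1+0, 4+17) = Beta(1, 21).
Since α = 1 ≤ 1 and β > 1, the Beta density is monotone decreasing on [0,1]; the mode is at 0.
Mean = 1/(1+21) = 0.045.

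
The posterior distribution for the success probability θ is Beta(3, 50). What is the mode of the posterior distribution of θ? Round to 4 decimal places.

Mode = (3−1)/(3+50−2) = 2/51 = 0.0392.
Mean = 3/(3+50) = 3/53 = 0.0566.
This is the posterior mode — the MAP estimate.

0.0392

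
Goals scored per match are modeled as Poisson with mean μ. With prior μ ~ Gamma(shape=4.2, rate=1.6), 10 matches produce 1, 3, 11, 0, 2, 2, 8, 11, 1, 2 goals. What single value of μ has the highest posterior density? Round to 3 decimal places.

Σ counts = 41. Posterior: Gamma(shape = 4.2+41 = 45.2, rate = 1.6+10 = 11.6).
Mode = (α−1)/β = 44.2/11.6 = 3.810.
Mean = α/β = 45.2/11.6 = 3.897.
This is the posterior mode — the MAP estimate.

3.810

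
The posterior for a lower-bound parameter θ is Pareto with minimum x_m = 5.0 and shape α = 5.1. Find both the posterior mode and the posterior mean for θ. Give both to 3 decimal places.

The Pareto density is strictly decreasing on [x_m, ∞), so the mode is x_m = 5.000.
Mean = α·x_m/(α−1) = 5.1·5.0/4.1 = 6.220.
The mean is pulled above the mode by the posterior's right skew.

MAP = 5.000; posterior mean = 6.220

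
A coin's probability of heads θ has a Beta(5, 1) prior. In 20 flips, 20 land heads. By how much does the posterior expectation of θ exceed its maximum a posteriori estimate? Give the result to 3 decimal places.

Posterior: Beta(5+20, 1+0) = Beta(25, 1).
Since β = 1 ≤ 1 and α > 1, the Beta density is monotone increasing on [0,1]; the mode is at 1.
Mean = 25/(25+1) = 0.962.
Difference = 0.962 − 1.000 = -0.038.

-0.038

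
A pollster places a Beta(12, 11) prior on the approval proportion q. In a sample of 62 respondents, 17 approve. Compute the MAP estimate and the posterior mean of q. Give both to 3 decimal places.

Posterior: Beta(12+17, 11+45) = Beta(29, 56).
Mode = (29−1)/(29+56−2) = 28/83 = 0.337.
Mean = 29/(29+56) = 29/85 = 0.341.

MAP: 0.337. Posterior mean: 0.341.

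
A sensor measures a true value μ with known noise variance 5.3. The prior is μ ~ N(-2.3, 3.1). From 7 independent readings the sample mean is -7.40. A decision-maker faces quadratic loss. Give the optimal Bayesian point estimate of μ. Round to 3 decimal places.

Posterior for μ is Normal. Precision-weighted mean: (1/3.1·-2.3 + 7/5.3·-7.40) / (1/3.1 + 7/5.3) = -6.399.
A Normal posterior is symmetric, so mode = mean.
Quadratic loss ⇒ the optimal estimator is the posterior mean.

-6.399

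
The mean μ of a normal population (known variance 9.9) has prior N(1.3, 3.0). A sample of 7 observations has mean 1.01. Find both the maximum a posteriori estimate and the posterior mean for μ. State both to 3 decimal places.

μ_MAP = 1.103, E[μ|data] = 1.103

Posterior for μ is Normal. Precision-weighted mean: (1/3.0·1.3 + 7/9.9·1.01) / (1/3.0 + 7/9.9) = 1.103.
A Normal posterior is symmetric, so mode = mean.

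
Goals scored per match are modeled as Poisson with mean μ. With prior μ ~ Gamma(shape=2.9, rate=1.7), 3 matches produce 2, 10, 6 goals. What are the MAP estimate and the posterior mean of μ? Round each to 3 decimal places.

μ_MAP = 4.234, E[μ|data] = 4.447

Σ counts = 18. Posterior: Gamma(shape = 2.9+18 = 20.9, rate = 1.7+3 = 4.7).
Mode = (α−1)/β = 19.9/4.7 = 4.234.
Mean = α/β = 20.9/4.7 = 4.447.
Mean > mode: the posterior has a right tail.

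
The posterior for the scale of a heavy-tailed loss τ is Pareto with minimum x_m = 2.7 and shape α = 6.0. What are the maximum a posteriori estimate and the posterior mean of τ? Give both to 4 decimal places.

The Pareto density is strictly decreasing on [x_m, ∞), so the mode is x_m = 2.7000.
Mean = α·x_m/(α−1) = 6.0·2.7/5.0 = 3.2400.
The posterior is right-skewed, so the mean exceeds the mode.

τ_MAP = 2.7000, E[τ|data] = 3.2400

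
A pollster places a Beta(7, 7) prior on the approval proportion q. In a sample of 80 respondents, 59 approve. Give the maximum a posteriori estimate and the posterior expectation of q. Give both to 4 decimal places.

Posterior: Beta(7+59, 7+21) = Beta(66, 28).
Mode = (66−1)/(66+28−2) = 65/92 = 0.7065.
Mean = 66/(66+28) = 66/94 = 0.7021.
Mode > mean: the posterior has a left tail.

MAP = 0.7065; posterior mean = 0.7021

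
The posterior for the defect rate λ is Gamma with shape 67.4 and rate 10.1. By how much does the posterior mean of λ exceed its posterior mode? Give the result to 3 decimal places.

Mode = (α−1)/β = 66.4/10.1 = 6.574.
Mean = α/β = 67.4/10.1 = 6.673.
Difference = 6.673 − 6.574 = 0.099.
The posterior is right-skewed, so the mean exceeds the mode.

0.099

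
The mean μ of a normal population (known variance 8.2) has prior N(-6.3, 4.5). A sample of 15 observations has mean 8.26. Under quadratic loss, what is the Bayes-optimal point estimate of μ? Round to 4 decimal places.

6.6828

Posterior for μ is Normal. Precision-weighted mean: (1/4.5·-6.3 + 15/8.2·8.26) / (1/4.5 + 15/8.2) = 6.6828.
A Normal posterior is symmetric, so mode = mean.
Quadratic loss ⇒ the optimal estimator is the posterior mean.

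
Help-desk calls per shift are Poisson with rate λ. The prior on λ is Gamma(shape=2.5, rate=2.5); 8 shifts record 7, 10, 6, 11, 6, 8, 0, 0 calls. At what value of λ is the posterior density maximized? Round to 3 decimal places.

4.714

Σ counts = 48. Posterior: Gamma(shape = 2.5+48 = 50.5, rate = 2.5+8 = 10.5).
Mode = (α−1)/β = 49.5/10.5 = 4.714.
Mean = α/β = 50.5/10.5 = 4.810.
This is the posterior mode — the MAP estimate.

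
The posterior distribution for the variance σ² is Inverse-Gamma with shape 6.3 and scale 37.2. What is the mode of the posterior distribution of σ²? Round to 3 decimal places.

5.096

Mode = β/(α+1) = 37.2/7.3 = 5.096.
Mean = β/(α−1) = 37.2/5.3 = 7.019.
This is the posterior mode — the MAP estimate.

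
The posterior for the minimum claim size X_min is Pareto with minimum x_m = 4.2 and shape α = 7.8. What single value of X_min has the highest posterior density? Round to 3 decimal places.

4.200

The Pareto density is strictly decreasing on [x_m, ∞), so the mode is x_m = 4.200.
Mean = α·x_m/(α−1) = 7.8·4.2/6.8 = 4.818.
This is the posterior mode — the MAP estimate.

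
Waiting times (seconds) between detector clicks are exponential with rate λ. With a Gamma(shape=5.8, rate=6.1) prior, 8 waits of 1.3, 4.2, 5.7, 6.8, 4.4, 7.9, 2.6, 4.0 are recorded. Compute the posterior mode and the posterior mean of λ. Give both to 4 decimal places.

Σ times = 36.9. Posterior: Gamma(shape = 5.8+8 = 13.8, rate = 6.1+36.9 = 43.0).
Mode = (α−1)/β = 12.8/43.0 = 0.2977.
Mean = α/β = 13.8/43.0 = 0.3209.

λ_MAP = 0.2977, E[λ|data] = 0.3209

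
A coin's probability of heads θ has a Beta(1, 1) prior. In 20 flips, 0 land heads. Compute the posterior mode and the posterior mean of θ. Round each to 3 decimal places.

Posterior: Beta(1+0, 1+20) = Beta(1, 21).
Since α = 1 ≤ 1 and β > 1, the Beta density is monotone decreasing on [0,1]; the mode is at 0.
Mean = 1/(1+21) = 0.045.
Right-skewed posterior ⇒ mode < mean.

MAP: 0.000. Posterior mean: 0.045.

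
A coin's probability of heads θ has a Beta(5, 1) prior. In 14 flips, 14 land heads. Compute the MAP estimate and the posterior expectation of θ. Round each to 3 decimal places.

Posterior: Beta(5+14, 1+0) = Beta(19, 1).
Since β = 1 ≤ 1 and α > 1, the Beta density is monotone increasing on [0,1]; the mode is at 1.
Mean = 19/(19+1) = 0.950.

MAP estimate = 1.000, posterior expectation = 0.950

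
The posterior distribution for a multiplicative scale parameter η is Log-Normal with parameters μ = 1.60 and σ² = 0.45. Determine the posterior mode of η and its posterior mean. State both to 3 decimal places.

Mode = exp(μ − σ²) = exp(1.15) = 3.158.
Mean = exp(μ + σ²/2) = exp(1.825) = 6.203.

MAP = 3.158, posterior mean = 6.203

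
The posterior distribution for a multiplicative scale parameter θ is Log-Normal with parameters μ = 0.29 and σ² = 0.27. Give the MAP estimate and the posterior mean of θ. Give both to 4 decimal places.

θ_MAP = 1.0202, E[θ|data] = 1.5296

Mode = exp(μ − σ²) = exp(0.02) = 1.0202.
Mean = exp(μ + σ²/2) = exp(0.425) = 1.5296.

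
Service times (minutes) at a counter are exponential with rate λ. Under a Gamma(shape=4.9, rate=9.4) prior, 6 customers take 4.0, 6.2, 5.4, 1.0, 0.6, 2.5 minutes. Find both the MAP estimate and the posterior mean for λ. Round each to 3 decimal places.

Σ times = 19.7. Posterior: Gamma(shape = 4.9+6 = 10.9, rate = 9.4+19.7 = 29.1).
Mode = (α−1)/β = 9.9/29.1 = 0.340.
Mean = α/β = 10.9/29.1 = 0.375.

MAP estimate = 0.340, posterior mean = 0.375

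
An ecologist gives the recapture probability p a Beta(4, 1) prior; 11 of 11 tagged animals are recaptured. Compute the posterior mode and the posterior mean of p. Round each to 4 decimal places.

Posterior: Beta(4+11, 1+0) = Beta(15, 1).
Since β = 1 ≤ 1 and α > 1, the Beta density is monotone increasing on [0,1]; the mode is at 1.
Mean = 15/(15+1) = 0.9375.
Mode > mean: the posterior has a left tail.

p_MAP = 1.0000, E[p|data] = 0.9375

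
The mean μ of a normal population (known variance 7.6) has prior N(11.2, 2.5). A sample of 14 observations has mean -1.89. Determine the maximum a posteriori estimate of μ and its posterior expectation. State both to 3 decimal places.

μ_MAP = 0.445, E[μ|data] = 0.445

Posterior for μ is Normal. Precision-weighted mean: (1/2.5·11.2 + 14/7.6·-1.89) / (1/2.5 + 14/7.6) = 0.445.
A Normal posterior is symmetric, so mode = mean.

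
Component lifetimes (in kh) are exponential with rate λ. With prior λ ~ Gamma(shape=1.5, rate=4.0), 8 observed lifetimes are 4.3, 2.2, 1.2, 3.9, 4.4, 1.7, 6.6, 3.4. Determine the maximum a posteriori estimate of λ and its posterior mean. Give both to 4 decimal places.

MAP = 0.2681; posterior mean = 0.2997

Σ times = 27.7. Posterior: Gamma(shape = 1.5+8 = 9.5, rate = 4.0+27.7 = 31.7).
Mode = (α−1)/β = 8.5/31.7 = 0.2681.
Mean = α/β = 9.5/31.7 = 0.2997.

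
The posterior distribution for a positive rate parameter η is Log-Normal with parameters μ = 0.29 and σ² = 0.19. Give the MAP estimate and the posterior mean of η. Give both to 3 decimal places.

η_MAP = 1.105, E[η|data] = 1.470

Mode = exp(μ − σ²) = exp(0.10) = 1.105.
Mean = exp(μ + σ²/2) = exp(0.385) = 1.470.
The posterior is right-skewed, so the mean exceeds the mode.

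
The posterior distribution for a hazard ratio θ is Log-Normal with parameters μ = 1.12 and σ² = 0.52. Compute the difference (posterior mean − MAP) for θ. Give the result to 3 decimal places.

Mode = exp(μ − σ²) = exp(0.60) = 1.822.
Mean = exp(μ + σ²/2) = exp(1.380) = 3.975.
Difference = 3.975 − 1.822 = 2.153.

2.153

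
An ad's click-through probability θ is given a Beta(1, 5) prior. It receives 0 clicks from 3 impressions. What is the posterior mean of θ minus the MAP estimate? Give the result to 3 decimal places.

0.111

Posterior: Beta(1+0, 5+3) = Beta(1, 8).
Since α = 1 ≤ 1 and β > 1, the Beta density is monotone decreasing on [0,1]; the mode is at 0.
Mean = 1/(1+8) = 0.111.
Difference = 0.111 − 0.000 = 0.111.
The mean is pulled above the mode by the posterior's right skew.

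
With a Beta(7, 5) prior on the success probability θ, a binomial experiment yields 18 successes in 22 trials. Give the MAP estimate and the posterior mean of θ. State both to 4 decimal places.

MAP estimate = 0.7500, posterior mean = 0.7353

Posterior: Beta(7+18, 5+4) = Beta(25, 9).
Mode = (25−1)/(25+9−2) = 24/32 = 0.7500.
Mean = 25/(25+9) = 25/34 = 0.7353.
Mode > mean: the posterior has a left tail.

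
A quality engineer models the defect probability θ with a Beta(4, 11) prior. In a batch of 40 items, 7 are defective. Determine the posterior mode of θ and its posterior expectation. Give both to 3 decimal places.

Posterior: Beta(4+7, 11+33) = Beta(11, 44).
Mode = (11−1)/(11+44−2) = 10/53 = 0.189.
Mean = 11/(11+44) = 11/55 = 0.200.
The mean is pulled above the mode by the posterior's right skew.

θ_MAP = 0.189, E[θ|data] = 0.200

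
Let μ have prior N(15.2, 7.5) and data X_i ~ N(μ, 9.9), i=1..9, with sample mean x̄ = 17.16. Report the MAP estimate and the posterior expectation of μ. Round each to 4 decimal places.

Posterior for μ is Normal. Precision-weighted mean: (1/7.5·15.2 + 9/9.9·17.16) / (1/7.5 + 9/9.9) = 16.9093.
A Normal posterior is symmetric, so mode = mean.

μ_MAP = 16.9093, E[μ|data] = 16.9093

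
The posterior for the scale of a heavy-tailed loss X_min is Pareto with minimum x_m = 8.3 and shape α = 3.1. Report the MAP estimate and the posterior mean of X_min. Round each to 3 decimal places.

MAP = 8.300; posterior mean = 12.252

The Pareto density is strictly decreasing on [x_m, ∞), so the mode is x_m = 8.300.
Mean = α·x_m/(α−1) = 3.1·8.3/2.1 = 12.252.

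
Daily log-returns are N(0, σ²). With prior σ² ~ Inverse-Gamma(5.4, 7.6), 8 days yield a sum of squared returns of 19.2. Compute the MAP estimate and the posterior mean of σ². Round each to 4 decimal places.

σ²_MAP = 1.6538, E[σ²|data] = 2.0476

Posterior: Inverse-Gamma(shape = 5.4+8/2 = 9.4, scale = 7.6+19.2/2 = 17.2).
Mode = β/(α+1) = 17.2/10.4 = 1.6538.
Mean = β/(α−1) = 17.2/8.4 = 2.0476.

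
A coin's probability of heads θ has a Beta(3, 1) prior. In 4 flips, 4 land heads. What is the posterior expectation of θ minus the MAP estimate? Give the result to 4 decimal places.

Posterior: Beta(3+4, 1+0) = Beta(7, 1).
Since β = 1 ≤ 1 and α > 1, the Beta density is monotone increasing on [0,1]; the mode is at 1.
Mean = 7/(7+1) = 0.8750.
Difference = 0.8750 − 1.0000 = -0.1250.
The mean is pulled below the mode by the posterior's left skew.

-0.1250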